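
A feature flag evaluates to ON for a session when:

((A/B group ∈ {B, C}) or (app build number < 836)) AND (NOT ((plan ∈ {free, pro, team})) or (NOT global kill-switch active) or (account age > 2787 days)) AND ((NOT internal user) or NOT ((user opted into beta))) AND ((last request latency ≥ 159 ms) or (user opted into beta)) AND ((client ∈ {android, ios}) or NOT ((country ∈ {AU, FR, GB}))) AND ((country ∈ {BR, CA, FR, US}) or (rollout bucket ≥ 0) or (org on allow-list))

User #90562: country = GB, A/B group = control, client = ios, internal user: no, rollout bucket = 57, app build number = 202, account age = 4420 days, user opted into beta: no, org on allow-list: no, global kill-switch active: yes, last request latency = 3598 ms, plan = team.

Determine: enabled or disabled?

Enabled

Atomic conditions:
  A/B group ∈ {B, C}: control is not in the set → false
  app build number < 836: 202 < 836 is true
  plan ∈ {free, pro, team}: team is in the set → true
  NOT global kill-switch active: yes → false
  account age > 2787 days: 4420 > 2787 is true
  NOT internal user: no → true
  user opted into beta: no → false
  last request latency ≥ 159 ms: 3598 ≥ 159 is true
  client ∈ {android, ios}: ios is in the set → true
  country ∈ {AU, FR, GB}: GB is in the set → true
  country ∈ {BR, CA, FR, US}: GB is not in the set → false
  rollout bucket ≥ 0: 57 ≥ 0 is true
  org on allow-list: no → false
Combine:
[1] false OR true = true
[2.1] NOT true = false
[2] false OR false OR true = true
[3.2] NOT false = true
[3] true OR true = true
[4] true OR false = true
[5.2] NOT true = false
[5] true OR false = true
[6] false OR true OR false = true
[root] true AND true AND true AND true AND true AND true = true
Overall: true → enabled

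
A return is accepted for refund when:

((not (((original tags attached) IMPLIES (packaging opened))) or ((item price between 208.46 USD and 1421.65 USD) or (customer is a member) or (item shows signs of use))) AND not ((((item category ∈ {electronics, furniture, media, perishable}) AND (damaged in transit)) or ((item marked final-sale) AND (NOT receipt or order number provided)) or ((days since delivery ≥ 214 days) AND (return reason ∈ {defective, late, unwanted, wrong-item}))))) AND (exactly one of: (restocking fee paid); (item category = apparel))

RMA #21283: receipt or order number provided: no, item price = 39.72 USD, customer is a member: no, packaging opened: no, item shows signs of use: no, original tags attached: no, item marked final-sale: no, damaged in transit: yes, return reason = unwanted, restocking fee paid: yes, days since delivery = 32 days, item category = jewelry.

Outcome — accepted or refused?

Atomic conditions:
  original tags attached: no → false
  packaging opened: no → false
  item price between 208.46 USD and 1421.65 USD: 39.72 in [208.46, 1421.65] is false
  customer is a member: no → false
  item shows signs of use: no → false
  item category ∈ {electronics, furniture, media, perishable}: jewelry is not in the set → false
  damaged in transit: yes → true
  item marked final-sale: no → false
  NOT receipt or order number provided: no → true
  days since delivery ≥ 214 days: 32 ≥ 214 is false
  return reason ∈ {defective, late, unwanted, wrong-item}: unwanted is in the set → true
  restocking fee paid: yes → true
  item category = apparel: jewelry == apparel is false
Combine:
[1.1.1.1] false → false (antecedent false ⇒ implication holds) = true
[1.1.1] NOT true = false
[1.1.2] false OR false OR false = false
[1.1] false OR false = false
[1.2.1.1] false AND true = false
[1.2.1.2] false AND true = false
[1.2.1.3] false AND true = false
[1.2.1] false OR false OR false = false
[1.2] NOT false = true
[1] false AND true = false
[2] exactly-one(true, false) = true
[root] false AND true = false
Overall: false → refused

Refused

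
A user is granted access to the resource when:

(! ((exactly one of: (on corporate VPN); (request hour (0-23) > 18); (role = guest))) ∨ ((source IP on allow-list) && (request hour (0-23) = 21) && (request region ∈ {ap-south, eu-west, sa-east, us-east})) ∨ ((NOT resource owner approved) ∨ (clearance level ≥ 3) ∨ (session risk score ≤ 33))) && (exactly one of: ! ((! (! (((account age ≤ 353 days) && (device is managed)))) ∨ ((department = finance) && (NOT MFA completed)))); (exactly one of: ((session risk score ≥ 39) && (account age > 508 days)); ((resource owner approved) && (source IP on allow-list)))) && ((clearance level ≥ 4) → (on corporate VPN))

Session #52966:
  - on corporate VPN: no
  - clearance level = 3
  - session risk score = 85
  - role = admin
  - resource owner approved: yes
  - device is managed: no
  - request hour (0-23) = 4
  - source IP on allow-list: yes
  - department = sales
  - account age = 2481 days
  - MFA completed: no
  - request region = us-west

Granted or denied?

Granted

Atomic conditions:
  on corporate VPN: no → false
  request hour (0-23) > 18: 4 > 18 is false
  role = guest: admin == guest is false
  source IP on allow-list: yes → true
  request hour (0-23) = 21: 4 == 21 is false
  request region ∈ {ap-south, eu-west, sa-east, us-east}: us-west is not in the set → false
  NOT resource owner approved: yes → false
  clearance level ≥ 3: 3 ≥ 3 is true
  session risk score ≤ 33: 85 ≤ 33 is false
  account age ≤ 353 days: 2481 ≤ 353 is false
  device is managed: no → false
  department = finance: sales == finance is false
  NOT MFA completed: no → true
  session risk score ≥ 39: 85 ≥ 39 is true
  account age > 508 days: 2481 > 508 is true
  resource owner approved: yes → true
  clearance level ≥ 4: 3 ≥ 4 is false
Combine:
[1.1.1] exactly-one(false, false, false) = false
[1.1] NOT false = true
[1.2] true AND false AND false = false
[1.3] false OR true OR false = true
[1] true OR false OR true = true
[2.1.1.1.1.1] false AND false = false
[2.1.1.1.1] NOT false = true
[2.1.1.1] NOT true = false
[2.1.1.2] false AND true = false
[2.1.1] false OR false = false
[2.1] NOT false = true
[2.2.1] true AND true = true
[2.2.2] true AND true = true
[2.2] exactly-one(true, true) = false
[2] exactly-one(true, false) = true
[3] false → false (antecedent false ⇒ implication holds) = true
[root] true AND true AND true = true
Overall: true → granted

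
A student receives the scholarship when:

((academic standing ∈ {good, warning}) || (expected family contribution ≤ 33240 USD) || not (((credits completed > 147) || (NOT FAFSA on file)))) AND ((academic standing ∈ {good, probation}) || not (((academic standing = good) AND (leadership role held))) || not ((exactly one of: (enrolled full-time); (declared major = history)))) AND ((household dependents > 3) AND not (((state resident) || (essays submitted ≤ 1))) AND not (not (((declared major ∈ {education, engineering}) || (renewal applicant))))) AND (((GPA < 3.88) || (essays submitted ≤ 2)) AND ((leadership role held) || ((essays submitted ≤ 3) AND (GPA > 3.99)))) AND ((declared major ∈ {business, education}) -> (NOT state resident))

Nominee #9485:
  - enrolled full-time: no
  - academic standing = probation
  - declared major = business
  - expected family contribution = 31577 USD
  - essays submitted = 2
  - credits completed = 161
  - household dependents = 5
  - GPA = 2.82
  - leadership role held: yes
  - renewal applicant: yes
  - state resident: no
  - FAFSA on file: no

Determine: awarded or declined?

Atomic conditions:
  academic standing ∈ {good, warning}: probation is not in the set → false
  expected family contribution ≤ 33240 USD: 31577 ≤ 33240 is true
  credits completed > 147: 161 > 147 is true
  NOT FAFSA on file: no → true
  academic standing ∈ {good, probation}: probation is in the set → true
  academic standing = good: probation == good is false
  leadership role held: yes → true
  enrolled full-time: no → false
  declared major = history: business == history is false
  household dependents > 3: 5 > 3 is true
  state resident: no → false
  essays submitted ≤ 1: 2 ≤ 1 is false
  declared major ∈ {education, engineering}: business is not in the set → false
  renewal applicant: yes → true
  GPA < 3.88: 2.82 < 3.88 is true
  essays submitted ≤ 2: 2 ≤ 2 is true
  essays submitted ≤ 3: 2 ≤ 3 is true
  GPA > 3.99: 2.82 > 3.99 is false
  declared major ∈ {business, education}: business is in the set → true
  NOT state resident: no → true
Combine:
[1.3.1] true OR true = true
[1.3] NOT true = false
[1] false OR true OR false = true
[2.2.1] false AND true = false
[2.2] NOT false = true
[2.3.1] exactly-one(false, false) = false
[2.3] NOT false = true
[2] true OR true OR true = true
[3.2.1] false OR false = false
[3.2] NOT false = true
[3.3.1.1] false OR true = true
[3.3.1] NOT true = false
[3.3] NOT false = true
[3] true AND true AND true = true
[4.1] true OR true = true
[4.2.2] true AND false = false
[4.2] true OR false = true
[4] true AND true = true
[5] true → true = true
[root] true AND true AND true AND true AND true = true
Overall: true → awarded

Awarded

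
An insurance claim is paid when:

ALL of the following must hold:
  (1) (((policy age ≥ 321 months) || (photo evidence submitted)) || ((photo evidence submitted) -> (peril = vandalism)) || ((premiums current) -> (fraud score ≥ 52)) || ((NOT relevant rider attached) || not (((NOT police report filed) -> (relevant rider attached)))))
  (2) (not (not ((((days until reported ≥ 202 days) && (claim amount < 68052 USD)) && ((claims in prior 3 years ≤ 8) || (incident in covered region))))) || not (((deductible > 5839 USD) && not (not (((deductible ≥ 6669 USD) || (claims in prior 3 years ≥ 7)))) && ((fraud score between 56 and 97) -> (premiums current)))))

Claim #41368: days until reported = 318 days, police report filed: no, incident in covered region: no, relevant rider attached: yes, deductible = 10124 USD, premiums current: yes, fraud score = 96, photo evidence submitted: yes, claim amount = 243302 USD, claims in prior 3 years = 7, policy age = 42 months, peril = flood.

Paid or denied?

Denied

Atomic conditions:
  policy age ≥ 321 months: 42 ≥ 321 is false
  photo evidence submitted: yes → true
  peril = vandalism: flood == vandalism is false
  premiums current: yes → true
  fraud score ≥ 52: 96 ≥ 52 is true
  NOT relevant rider attached: yes → false
  NOT police report filed: no → true
  relevant rider attached: yes → true
  days until reported ≥ 202 days: 318 ≥ 202 is true
  claim amount < 68052 USD: 243302 < 68052 is false
  claims in prior 3 years ≤ 8: 7 ≤ 8 is true
  incident in covered region: no → false
  deductible > 5839 USD: 10124 > 5839 is true
  deductible ≥ 6669 USD: 10124 ≥ 6669 is true
  claims in prior 3 years ≥ 7: 7 ≥ 7 is true
  fraud score between 56 and 97: 96 in [56, 97] is true
Combine:
[1.1] false OR true = true
[1.2] true → false = false
[1.3] true → true = true
[1.4.2.1] true → true = true
[1.4.2] NOT true = false
[1.4] false OR false = false
[1] true OR false OR true OR false = true
[2.1.1.1.1] true AND false = false
[2.1.1.1.2] true OR false = true
[2.1.1.1] false AND true = false
[2.1.1] NOT false = true
[2.1] NOT true = false
[2.2.1.2.1.1] true OR true = true
[2.2.1.2.1] NOT true = false
[2.2.1.2] NOT false = true
[2.2.1.3] true → true = true
[2.2.1] true AND true AND true = true
[2.2] NOT true = false
[2] false OR false = false
[root] true AND false = false
Overall: false → denied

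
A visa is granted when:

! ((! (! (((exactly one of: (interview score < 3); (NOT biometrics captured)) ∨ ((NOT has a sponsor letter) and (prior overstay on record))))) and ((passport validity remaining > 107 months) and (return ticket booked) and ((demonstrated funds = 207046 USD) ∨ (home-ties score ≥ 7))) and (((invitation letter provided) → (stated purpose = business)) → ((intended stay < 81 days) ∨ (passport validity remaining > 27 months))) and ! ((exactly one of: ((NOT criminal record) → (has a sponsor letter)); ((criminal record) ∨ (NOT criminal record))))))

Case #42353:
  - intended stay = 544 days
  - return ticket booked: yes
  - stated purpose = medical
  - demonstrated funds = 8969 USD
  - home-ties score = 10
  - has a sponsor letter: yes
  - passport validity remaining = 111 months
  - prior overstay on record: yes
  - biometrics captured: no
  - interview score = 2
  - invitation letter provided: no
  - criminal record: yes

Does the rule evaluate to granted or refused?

Granted

Atomic conditions:
  interview score < 3: 2 < 3 is true
  NOT biometrics captured: no → true
  NOT has a sponsor letter: yes → false
  prior overstay on record: yes → true
  passport validity remaining > 107 months: 111 > 107 is true
  return ticket booked: yes → true
  demonstrated funds = 207046 USD: 8969 == 207046 is false
  home-ties score ≥ 7: 10 ≥ 7 is true
  invitation letter provided: no → false
  stated purpose = business: medical == business is false
  intended stay < 81 days: 544 < 81 is false
  passport validity remaining > 27 months: 111 > 27 is true
  NOT criminal record: yes → false
  has a sponsor letter: yes → true
  criminal record: yes → true
Combine:
[1.1.1.1.1] exactly-one(true, true) = false
[1.1.1.1.2] false AND true = false
[1.1.1.1] false OR false = false
[1.1.1] NOT false = true
[1.1] NOT true = false
[1.2.3] false OR true = true
[1.2] true AND true AND true = true
[1.3.1] false → false (antecedent false ⇒ implication holds) = true
[1.3.2] false OR true = true
[1.3] true → true = true
[1.4.1.1] false → true (antecedent false ⇒ implication holds) = true
[1.4.1.2] true OR false = true
[1.4.1] exactly-one(true, true) = false
[1.4] NOT false = true
[1] false AND true AND true AND true = false
[root] NOT false = true
Overall: true → granted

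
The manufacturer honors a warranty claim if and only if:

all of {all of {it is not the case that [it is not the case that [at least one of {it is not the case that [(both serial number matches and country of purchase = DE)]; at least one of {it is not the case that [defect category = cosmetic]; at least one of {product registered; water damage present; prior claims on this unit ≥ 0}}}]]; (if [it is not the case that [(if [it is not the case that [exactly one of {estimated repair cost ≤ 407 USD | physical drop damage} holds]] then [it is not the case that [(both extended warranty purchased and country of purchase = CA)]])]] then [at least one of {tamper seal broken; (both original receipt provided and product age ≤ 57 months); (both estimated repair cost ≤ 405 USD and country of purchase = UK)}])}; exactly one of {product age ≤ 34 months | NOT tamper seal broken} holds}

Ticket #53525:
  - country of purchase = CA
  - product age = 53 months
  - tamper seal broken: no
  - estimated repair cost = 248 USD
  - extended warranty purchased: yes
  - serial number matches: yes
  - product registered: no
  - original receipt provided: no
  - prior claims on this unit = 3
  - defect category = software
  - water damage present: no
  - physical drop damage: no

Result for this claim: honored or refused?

Atomic conditions:
  serial number matches: yes → true
  country of purchase = DE: CA == DE is false
  defect category = cosmetic: software == cosmetic is false
  product registered: no → false
  water damage present: no → false
  prior claims on this unit ≥ 0: 3 ≥ 0 is true
  estimated repair cost ≤ 407 USD: 248 ≤ 407 is true
  physical drop damage: no → false
  extended warranty purchased: yes → true
  country of purchase = CA: CA == CA is true
  tamper seal broken: no → false
  original receipt provided: no → false
  product age ≤ 57 months: 53 ≤ 57 is true
  estimated repair cost ≤ 405 USD: 248 ≤ 405 is true
  country of purchase = UK: CA == UK is false
  product age ≤ 34 months: 53 ≤ 34 is false
  NOT tamper seal broken: no → true
Combine:
[1.1.1.1.1.1] true AND false = false
[1.1.1.1.1] NOT false = true
[1.1.1.1.2.1] NOT false = true
[1.1.1.1.2.2] false OR false OR true = true
[1.1.1.1.2] true OR true = true
[1.1.1.1] true OR true = true
[1.1.1] NOT true = false
[1.1] NOT false = true
[1.2.1.1.1.1] exactly-one(true, false) = true
[1.2.1.1.1] NOT true = false
[1.2.1.1.2.1] true AND true = true
[1.2.1.1.2] NOT true = false
[1.2.1.1] false → false (antecedent false ⇒ implication holds) = true
[1.2.1] NOT true = false
[1.2.2.2] false AND true = false
[1.2.2.3] true AND false = false
[1.2.2] false OR false OR false = false
[1.2] false → false (antecedent false ⇒ implication holds) = true
[1] true AND true = true
[2] exactly-one(false, true) = true
[root] true AND true = true
Overall: true → honored

Honored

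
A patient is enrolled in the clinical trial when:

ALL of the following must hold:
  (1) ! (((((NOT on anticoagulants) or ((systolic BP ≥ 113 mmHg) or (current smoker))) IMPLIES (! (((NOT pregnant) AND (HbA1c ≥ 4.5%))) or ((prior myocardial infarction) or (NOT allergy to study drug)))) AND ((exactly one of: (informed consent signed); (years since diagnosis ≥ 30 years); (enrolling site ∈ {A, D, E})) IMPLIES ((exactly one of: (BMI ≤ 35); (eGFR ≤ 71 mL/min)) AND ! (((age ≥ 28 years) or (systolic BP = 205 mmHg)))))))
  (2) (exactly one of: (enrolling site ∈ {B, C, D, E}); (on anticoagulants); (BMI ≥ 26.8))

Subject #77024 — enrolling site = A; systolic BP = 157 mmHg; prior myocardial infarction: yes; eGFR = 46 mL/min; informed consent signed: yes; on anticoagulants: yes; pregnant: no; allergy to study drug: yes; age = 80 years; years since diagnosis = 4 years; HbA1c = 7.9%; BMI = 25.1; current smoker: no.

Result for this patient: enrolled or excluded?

Excluded

Atomic conditions:
  NOT on anticoagulants: yes → false
  systolic BP ≥ 113 mmHg: 157 ≥ 113 is true
  current smoker: no → false
  NOT pregnant: no → true
  HbA1c ≥ 4.5%: 7.9 ≥ 4.5 is true
  prior myocardial infarction: yes → true
  NOT allergy to study drug: yes → false
  informed consent signed: yes → true
  years since diagnosis ≥ 30 years: 4 ≥ 30 is false
  enrolling site ∈ {A, D, E}: A is in the set → true
  BMI ≤ 35: 25.1 ≤ 35 is true
  eGFR ≤ 71 mL/min: 46 ≤ 71 is true
  age ≥ 28 years: 80 ≥ 28 is true
  systolic BP = 205 mmHg: 157 == 205 is false
  enrolling site ∈ {B, C, D, E}: A is not in the set → false
  on anticoagulants: yes → true
  BMI ≥ 26.8: 25.1 ≥ 26.8 is false
Combine:
[1.1.1.1.2] true OR false = true
[1.1.1.1] false OR true = true
[1.1.1.2.1.1] true AND true = true
[1.1.1.2.1] NOT true = false
[1.1.1.2.2] true OR false = true
[1.1.1.2] false OR true = true
[1.1.1] true → true = true
[1.1.2.1] exactly-one(true, false, true) = false
[1.1.2.2.1] exactly-one(true, true) = false
[1.1.2.2.2.1] true OR false = true
[1.1.2.2.2] NOT true = false
[1.1.2.2] false AND false = false
[1.1.2] false → false (antecedent false ⇒ implication holds) = true
[1.1] true AND true = true
[1] NOT true = false
[2] exactly-one(false, true, false) = true
[root] false AND true = false
Overall: false → excluded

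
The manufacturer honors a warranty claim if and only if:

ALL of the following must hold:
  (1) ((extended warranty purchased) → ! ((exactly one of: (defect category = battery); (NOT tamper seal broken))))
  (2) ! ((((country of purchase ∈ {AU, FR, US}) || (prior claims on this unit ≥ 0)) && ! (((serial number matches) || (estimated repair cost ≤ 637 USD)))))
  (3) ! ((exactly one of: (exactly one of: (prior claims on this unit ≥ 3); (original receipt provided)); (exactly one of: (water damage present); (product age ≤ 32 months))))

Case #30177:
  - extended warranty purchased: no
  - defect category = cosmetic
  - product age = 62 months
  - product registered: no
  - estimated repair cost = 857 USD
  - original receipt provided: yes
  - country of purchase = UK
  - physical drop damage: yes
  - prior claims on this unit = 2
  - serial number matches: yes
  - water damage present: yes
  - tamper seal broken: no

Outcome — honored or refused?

Atomic conditions:
  extended warranty purchased: no → false
  defect category = battery: cosmetic == battery is false
  NOT tamper seal broken: no → true
  country of purchase ∈ {AU, FR, US}: UK is not in the set → false
  prior claims on this unit ≥ 0: 2 ≥ 0 is true
  serial number matches: yes → true
  estimated repair cost ≤ 637 USD: 857 ≤ 637 is false
  prior claims on this unit ≥ 3: 2 ≥ 3 is false
  original receipt provided: yes → true
  water damage present: yes → true
  product age ≤ 32 months: 62 ≤ 32 is false
Combine:
[1.2.1] exactly-one(false, true) = true
[1.2] NOT true = false
[1] false → false (antecedent false ⇒ implication holds) = true
[2.1.1] false OR true = true
[2.1.2.1] true OR false = true
[2.1.2] NOT true = false
[2.1] true AND false = false
[2] NOT false = true
[3.1.1] exactly-one(false, true) = true
[3.1.2] exactly-one(true, false) = true
[3.1] exactly-one(true, true) = false
[3] NOT false = true
[root] true AND true AND true = true
Overall: true → honored

Honored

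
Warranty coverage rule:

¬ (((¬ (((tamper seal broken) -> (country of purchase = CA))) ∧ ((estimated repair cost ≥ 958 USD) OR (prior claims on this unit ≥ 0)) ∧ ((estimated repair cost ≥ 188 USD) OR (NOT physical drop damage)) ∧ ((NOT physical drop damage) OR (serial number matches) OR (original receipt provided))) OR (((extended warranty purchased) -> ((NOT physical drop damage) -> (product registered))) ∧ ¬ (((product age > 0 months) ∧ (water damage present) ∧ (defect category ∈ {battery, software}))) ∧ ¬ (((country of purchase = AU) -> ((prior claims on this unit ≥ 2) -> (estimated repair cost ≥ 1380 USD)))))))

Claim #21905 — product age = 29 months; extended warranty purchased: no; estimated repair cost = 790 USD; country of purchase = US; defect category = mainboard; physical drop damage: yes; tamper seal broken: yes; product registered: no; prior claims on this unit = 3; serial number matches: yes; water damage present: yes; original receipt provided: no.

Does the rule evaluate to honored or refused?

Refused

Atomic conditions:
  tamper seal broken: yes → true
  country of purchase = CA: US == CA is false
  estimated repair cost ≥ 958 USD: 790 ≥ 958 is false
  prior claims on this unit ≥ 0: 3 ≥ 0 is true
  estimated repair cost ≥ 188 USD: 790 ≥ 188 is true
  NOT physical drop damage: yes → false
  serial number matches: yes → true
  original receipt provided: no → false
  extended warranty purchased: no → false
  product registered: no → false
  product age > 0 months: 29 > 0 is true
  water damage present: yes → true
  defect category ∈ {battery, software}: mainboard is not in the set → false
  country of purchase = AU: US == AU is false
  prior claims on this unit ≥ 2: 3 ≥ 2 is true
  estimated repair cost ≥ 1380 USD: 790 ≥ 1380 is false
Combine:
[1.1.1.1] true → false = false
[1.1.1] NOT false = true
[1.1.2] false OR true = true
[1.1.3] true OR false = true
[1.1.4] false OR true OR false = true
[1.1] true AND true AND true AND true = true
[1.2.1.2] false → false (antecedent false ⇒ implication holds) = true
[1.2.1] false → true (antecedent false ⇒ implication holds) = true
[1.2.2.1] true AND true AND false = false
[1.2.2] NOT false = true
[1.2.3.1.2] true → false = false
[1.2.3.1] false → false (antecedent false ⇒ implication holds) = true
[1.2.3] NOT true = false
[1.2] true AND true AND false = false
[1] true OR false = true
[root] NOT true = false
Overall: false → refused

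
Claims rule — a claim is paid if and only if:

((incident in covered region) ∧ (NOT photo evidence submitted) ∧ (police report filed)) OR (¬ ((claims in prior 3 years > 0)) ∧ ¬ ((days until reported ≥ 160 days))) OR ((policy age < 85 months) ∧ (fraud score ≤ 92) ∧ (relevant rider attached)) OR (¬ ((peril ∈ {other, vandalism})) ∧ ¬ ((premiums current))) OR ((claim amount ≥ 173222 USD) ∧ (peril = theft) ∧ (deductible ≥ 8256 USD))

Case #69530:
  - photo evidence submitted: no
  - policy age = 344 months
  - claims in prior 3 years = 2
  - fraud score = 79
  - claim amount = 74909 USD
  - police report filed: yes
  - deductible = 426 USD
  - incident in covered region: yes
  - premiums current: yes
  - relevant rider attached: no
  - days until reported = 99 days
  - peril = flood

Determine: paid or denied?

Atomic conditions:
  incident in covered region: yes → true
  NOT photo evidence submitted: no → true
  police report filed: yes → true
  claims in prior 3 years > 0: 2 > 0 is true
  days until reported ≥ 160 days: 99 ≥ 160 is false
  policy age < 85 months: 344 < 85 is false
  fraud score ≤ 92: 79 ≤ 92 is true
  relevant rider attached: no → false
  peril ∈ {other, vandalism}: flood is not in the set → false
  premiums current: yes → true
  claim amount ≥ 173222 USD: 74909 ≥ 173222 is false
  peril = theft: flood == theft is false
  deductible ≥ 8256 USD: 426 ≥ 8256 is false
Combine:
[1] true AND true AND true = true
[2.1] NOT true = false
[2.2] NOT false = true
[2] false AND true = false
[3] false AND true AND false = false
[4.1] NOT false = true
[4.2] NOT true = false
[4] true AND false = false
[5] false AND false AND false = false
[root] true OR false OR false OR false OR false = true
Overall: true → paid

Paid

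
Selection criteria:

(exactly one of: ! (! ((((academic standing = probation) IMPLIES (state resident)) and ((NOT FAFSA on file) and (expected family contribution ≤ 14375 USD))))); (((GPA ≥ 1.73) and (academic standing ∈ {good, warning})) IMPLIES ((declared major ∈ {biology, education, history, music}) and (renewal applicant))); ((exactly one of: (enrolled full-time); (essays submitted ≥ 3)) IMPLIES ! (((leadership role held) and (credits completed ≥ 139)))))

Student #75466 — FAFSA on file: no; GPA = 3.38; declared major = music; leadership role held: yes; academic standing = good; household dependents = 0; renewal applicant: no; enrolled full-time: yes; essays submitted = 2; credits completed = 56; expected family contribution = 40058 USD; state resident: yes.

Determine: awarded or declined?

Atomic conditions:
  academic standing = probation: good == probation is false
  state resident: yes → true
  NOT FAFSA on file: no → true
  expected family contribution ≤ 14375 USD: 40058 ≤ 14375 is false
  GPA ≥ 1.73: 3.38 ≥ 1.73 is true
  academic standing ∈ {good, warning}: good is in the set → true
  declared major ∈ {biology, education, history, music}: music is in the set → true
  renewal applicant: no → false
  enrolled full-time: yes → true
  essays submitted ≥ 3: 2 ≥ 3 is false
  leadership role held: yes → true
  credits completed ≥ 139: 56 ≥ 139 is false
Combine:
[1.1.1.1] false → true (antecedent false ⇒ implication holds) = true
[1.1.1.2] true AND false = false
[1.1.1] true AND false = false
[1.1] NOT false = true
[1] NOT true = false
[2.1] true AND true = true
[2.2] true AND false = false
[2] true → false = false
[3.1] exactly-one(true, false) = true
[3.2.1] true AND false = false
[3.2] NOT false = true
[3] true → true = true
[root] exactly-one(false, false, true) = true
Overall: true → awarded

Awarded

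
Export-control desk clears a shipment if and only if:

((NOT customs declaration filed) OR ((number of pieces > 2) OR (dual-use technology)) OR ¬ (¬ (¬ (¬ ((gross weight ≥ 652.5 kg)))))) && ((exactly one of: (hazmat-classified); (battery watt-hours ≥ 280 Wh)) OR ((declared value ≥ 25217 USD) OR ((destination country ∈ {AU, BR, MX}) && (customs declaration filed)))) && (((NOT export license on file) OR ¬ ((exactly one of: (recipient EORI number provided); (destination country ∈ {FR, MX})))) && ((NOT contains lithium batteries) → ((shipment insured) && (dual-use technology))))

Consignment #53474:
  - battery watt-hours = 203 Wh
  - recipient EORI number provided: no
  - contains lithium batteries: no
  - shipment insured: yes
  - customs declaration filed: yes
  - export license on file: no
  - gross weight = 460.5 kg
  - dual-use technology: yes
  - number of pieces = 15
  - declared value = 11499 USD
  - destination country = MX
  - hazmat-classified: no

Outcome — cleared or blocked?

Atomic conditions:
  NOT customs declaration filed: yes → false
  number of pieces > 2: 15 > 2 is true
  dual-use technology: yes → true
  gross weight ≥ 652.5 kg: 460.5 ≥ 652.5 is false
  hazmat-classified: no → false
  battery watt-hours ≥ 280 Wh: 203 ≥ 280 is false
  declared value ≥ 25217 USD: 11499 ≥ 25217 is false
  destination country ∈ {AU, BR, MX}: MX is in the set → true
  customs declaration filed: yes → true
  NOT export license on file: no → true
  recipient EORI number provided: no → false
  destination country ∈ {FR, MX}: MX is in the set → true
  NOT contains lithium batteries: no → true
  shipment insured: yes → true
Combine:
[1.2] true OR true = true
[1.3.1.1.1] NOT false = true
[1.3.1.1] NOT true = false
[1.3.1] NOT false = true
[1.3] NOT true = false
[1] false OR true OR false = true
[2.1] exactly-one(false, false) = false
[2.2.2] true AND true = true
[2.2] false OR true = true
[2] false OR true = true
[3.1.2.1] exactly-one(false, true) = true
[3.1.2] NOT true = false
[3.1] true OR false = true
[3.2.2] true AND true = true
[3.2] true → true = true
[3] true AND true = true
[root] true AND true AND true = true
Overall: true → cleared

Cleared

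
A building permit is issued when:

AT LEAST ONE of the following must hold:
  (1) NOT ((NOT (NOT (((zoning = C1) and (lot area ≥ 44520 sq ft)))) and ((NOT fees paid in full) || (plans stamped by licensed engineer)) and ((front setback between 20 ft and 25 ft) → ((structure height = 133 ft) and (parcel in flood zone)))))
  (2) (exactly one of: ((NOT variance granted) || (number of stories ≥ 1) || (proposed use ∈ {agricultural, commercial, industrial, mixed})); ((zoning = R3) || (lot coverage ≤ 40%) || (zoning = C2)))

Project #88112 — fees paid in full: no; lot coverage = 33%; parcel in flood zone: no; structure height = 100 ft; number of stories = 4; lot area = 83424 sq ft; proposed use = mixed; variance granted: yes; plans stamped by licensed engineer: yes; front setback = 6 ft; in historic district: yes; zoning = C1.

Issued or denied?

Atomic conditions:
  zoning = C1: C1 == C1 is true
  lot area ≥ 44520 sq ft: 83424 ≥ 44520 is true
  NOT fees paid in full: no → true
  plans stamped by licensed engineer: yes → true
  front setback between 20 ft and 25 ft: 6 in [20, 25] is false
  structure height = 133 ft: 100 == 133 is false
  parcel in flood zone: no → false
  NOT variance granted: yes → false
  number of stories ≥ 1: 4 ≥ 1 is true
  proposed use ∈ {agricultural, commercial, industrial, mixed}: mixed is in the set → true
  zoning = R3: C1 == R3 is false
  lot coverage ≤ 40%: 33 ≤ 40 is true
  zoning = C2: C1 == C2 is false
Combine:
[1.1.1.1.1] true AND true = true
[1.1.1.1] NOT true = false
[1.1.1] NOT false = true
[1.1.2] true OR true = true
[1.1.3.2] false AND false = false
[1.1.3] false → false (antecedent false ⇒ implication holds) = true
[1.1] true AND true AND true = true
[1] NOT true = false
[2.1] false OR true OR true = true
[2.2] false OR true OR false = true
[2] exactly-one(true, true) = false
[root] false OR false = false
Overall: false → denied

Denied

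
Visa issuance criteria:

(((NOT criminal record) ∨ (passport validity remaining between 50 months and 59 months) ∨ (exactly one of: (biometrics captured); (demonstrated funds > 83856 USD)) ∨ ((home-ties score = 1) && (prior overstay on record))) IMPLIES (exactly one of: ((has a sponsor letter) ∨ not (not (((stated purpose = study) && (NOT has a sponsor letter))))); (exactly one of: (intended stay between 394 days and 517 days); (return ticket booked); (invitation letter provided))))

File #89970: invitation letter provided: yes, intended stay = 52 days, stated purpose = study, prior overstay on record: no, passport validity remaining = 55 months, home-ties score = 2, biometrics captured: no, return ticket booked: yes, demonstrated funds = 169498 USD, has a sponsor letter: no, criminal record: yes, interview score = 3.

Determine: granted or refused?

Granted

Atomic conditions:
  NOT criminal record: yes → false
  passport validity remaining between 50 months and 59 months: 55 in [50, 59] is true
  biometrics captured: no → false
  demonstrated funds > 83856 USD: 169498 > 83856 is true
  home-ties score = 1: 2 == 1 is false
  prior overstay on record: no → false
  has a sponsor letter: no → false
  stated purpose = study: study == study is true
  NOT has a sponsor letter: no → true
  intended stay between 394 days and 517 days: 52 in [394, 517] is false
  return ticket booked: yes → true
  invitation letter provided: yes → true
Combine:
[1.3] exactly-one(false, true) = true
[1.4] false AND false = false
[1] false OR true OR true OR false = true
[2.1.2.1.1] true AND true = true
[2.1.2.1] NOT true = false
[2.1.2] NOT false = true
[2.1] false OR true = true
[2.2] exactly-one(false, true, true) = false
[2] exactly-one(true, false) = true
[root] true → true = true
Overall: true → granted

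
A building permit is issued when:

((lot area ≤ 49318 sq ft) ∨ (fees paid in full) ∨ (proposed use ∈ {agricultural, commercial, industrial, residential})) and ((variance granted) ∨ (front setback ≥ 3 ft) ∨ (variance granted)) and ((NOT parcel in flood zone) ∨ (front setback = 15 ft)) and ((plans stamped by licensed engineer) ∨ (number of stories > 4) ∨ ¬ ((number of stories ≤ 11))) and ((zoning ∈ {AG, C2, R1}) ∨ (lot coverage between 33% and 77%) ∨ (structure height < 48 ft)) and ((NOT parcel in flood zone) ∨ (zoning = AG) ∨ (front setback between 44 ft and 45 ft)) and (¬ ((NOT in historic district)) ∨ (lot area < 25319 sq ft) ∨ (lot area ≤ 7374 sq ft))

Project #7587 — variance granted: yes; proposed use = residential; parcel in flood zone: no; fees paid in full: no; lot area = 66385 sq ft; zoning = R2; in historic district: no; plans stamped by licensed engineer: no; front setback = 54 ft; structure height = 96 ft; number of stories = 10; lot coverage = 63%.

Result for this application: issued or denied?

Atomic conditions:
  lot area ≤ 49318 sq ft: 66385 ≤ 49318 is false
  fees paid in full: no → false
  proposed use ∈ {agricultural, commercial, industrial, residential}: residential is in the set → true
  variance granted: yes → true
  front setback ≥ 3 ft: 54 ≥ 3 is true
  NOT parcel in flood zone: no → true
  front setback = 15 ft: 54 == 15 is false
  plans stamped by licensed engineer: no → false
  number of stories > 4: 10 > 4 is true
  number of stories ≤ 11: 10 ≤ 11 is true
  zoning ∈ {AG, C2, R1}: R2 is not in the set → false
  lot coverage between 33% and 77%: 63 in [33, 77] is true
  structure height < 48 ft: 96 < 48 is false
  zoning = AG: R2 == AG is false
  front setback between 44 ft and 45 ft: 54 in [44, 45] is false
  NOT in historic district: no → true
  lot area < 25319 sq ft: 66385 < 25319 is false
  lot area ≤ 7374 sq ft: 66385 ≤ 7374 is false
Combine:
[1] false OR false OR true = true
[2] true OR true OR true = true
[3] true OR false = true
[4.3] NOT true = false
[4] false OR true OR false = true
[5] false OR true OR false = true
[6] true OR false OR false = true
[7.1] NOT true = false
[7] false OR false OR false = false
[root] true AND true AND true AND true AND true AND true AND false = false
Overall: false → denied

Denied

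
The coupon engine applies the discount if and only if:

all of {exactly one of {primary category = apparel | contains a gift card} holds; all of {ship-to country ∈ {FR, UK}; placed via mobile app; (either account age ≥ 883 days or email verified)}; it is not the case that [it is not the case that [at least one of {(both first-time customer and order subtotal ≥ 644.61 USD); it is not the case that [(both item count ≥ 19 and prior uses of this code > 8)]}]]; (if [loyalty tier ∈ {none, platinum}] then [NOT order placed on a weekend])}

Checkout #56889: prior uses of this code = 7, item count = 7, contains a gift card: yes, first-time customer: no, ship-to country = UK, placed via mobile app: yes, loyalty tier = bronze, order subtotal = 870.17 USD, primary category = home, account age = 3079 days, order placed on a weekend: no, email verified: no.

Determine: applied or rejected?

Atomic conditions:
  primary category = apparel: home == apparel is false
  contains a gift card: yes → true
  ship-to country ∈ {FR, UK}: UK is in the set → true
  placed via mobile app: yes → true
  account age ≥ 883 days: 3079 ≥ 883 is true
  email verified: no → false
  first-time customer: no → false
  order subtotal ≥ 644.61 USD: 870.17 ≥ 644.61 is true
  item count ≥ 19: 7 ≥ 19 is false
  prior uses of this code > 8: 7 > 8 is false
  loyalty tier ∈ {none, platinum}: bronze is not in the set → false
  NOT order placed on a weekend: no → true
Combine:
[1] exactly-one(false, true) = true
[2.3] true OR false = true
[2] true AND true AND true = true
[3.1.1.1] false AND true = false
[3.1.1.2.1] false AND false = false
[3.1.1.2] NOT false = true
[3.1.1] false OR true = true
[3.1] NOT true = false
[3] NOT false = true
[4] false → true (antecedent false ⇒ implication holds) = true
[root] true AND true AND true AND true = true
Overall: true → applied

Applied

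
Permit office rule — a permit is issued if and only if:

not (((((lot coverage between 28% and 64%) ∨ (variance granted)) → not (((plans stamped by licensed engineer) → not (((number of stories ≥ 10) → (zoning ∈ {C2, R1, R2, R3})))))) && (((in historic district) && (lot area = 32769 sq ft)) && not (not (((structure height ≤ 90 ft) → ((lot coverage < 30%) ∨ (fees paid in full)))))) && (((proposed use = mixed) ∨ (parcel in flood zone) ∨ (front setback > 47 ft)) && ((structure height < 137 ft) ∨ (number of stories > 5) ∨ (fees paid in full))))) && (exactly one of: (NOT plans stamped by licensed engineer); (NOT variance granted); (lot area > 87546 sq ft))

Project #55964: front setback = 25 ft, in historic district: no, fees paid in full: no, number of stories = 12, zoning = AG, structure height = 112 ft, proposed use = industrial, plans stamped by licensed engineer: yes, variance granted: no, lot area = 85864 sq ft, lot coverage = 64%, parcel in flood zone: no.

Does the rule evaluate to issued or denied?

Atomic conditions:
  lot coverage between 28% and 64%: 64 in [28, 64] is true
  variance granted: no → false
  plans stamped by licensed engineer: yes → true
  number of stories ≥ 10: 12 ≥ 10 is true
  zoning ∈ {C2, R1, R2, R3}: AG is not in the set → false
  in historic district: no → false
  lot area = 32769 sq ft: 85864 == 32769 is false
  structure height ≤ 90 ft: 112 ≤ 90 is false
  lot coverage < 30%: 64 < 30 is false
  fees paid in full: no → false
  proposed use = mixed: industrial == mixed is false
  parcel in flood zone: no → false
  front setback > 47 ft: 25 > 47 is false
  structure height < 137 ft: 112 < 137 is true
  number of stories > 5: 12 > 5 is true
  NOT plans stamped by licensed engineer: yes → false
  NOT variance granted: no → true
  lot area > 87546 sq ft: 85864 > 87546 is false
Combine:
[1.1.1.1] true OR false = true
[1.1.1.2.1.2.1] true → false = false
[1.1.1.2.1.2] NOT false = true
[1.1.1.2.1] true → true = true
[1.1.1.2] NOT true = false
[1.1.1] true → false = false
[1.1.2.1] false AND false = false
[1.1.2.2.1.1.2] false OR false = false
[1.1.2.2.1.1] false → false (antecedent false ⇒ implication holds) = true
[1.1.2.2.1] NOT true = false
[1.1.2.2] NOT false = true
[1.1.2] false AND true = false
[1.1.3.1] false OR false OR false = false
[1.1.3.2] true OR true OR false = true
[1.1.3] false AND true = false
[1.1] false AND false AND false = false
[1] NOT false = true
[2] exactly-one(false, true, false) = true
[root] true AND true = true
Overall: true → issued

Issued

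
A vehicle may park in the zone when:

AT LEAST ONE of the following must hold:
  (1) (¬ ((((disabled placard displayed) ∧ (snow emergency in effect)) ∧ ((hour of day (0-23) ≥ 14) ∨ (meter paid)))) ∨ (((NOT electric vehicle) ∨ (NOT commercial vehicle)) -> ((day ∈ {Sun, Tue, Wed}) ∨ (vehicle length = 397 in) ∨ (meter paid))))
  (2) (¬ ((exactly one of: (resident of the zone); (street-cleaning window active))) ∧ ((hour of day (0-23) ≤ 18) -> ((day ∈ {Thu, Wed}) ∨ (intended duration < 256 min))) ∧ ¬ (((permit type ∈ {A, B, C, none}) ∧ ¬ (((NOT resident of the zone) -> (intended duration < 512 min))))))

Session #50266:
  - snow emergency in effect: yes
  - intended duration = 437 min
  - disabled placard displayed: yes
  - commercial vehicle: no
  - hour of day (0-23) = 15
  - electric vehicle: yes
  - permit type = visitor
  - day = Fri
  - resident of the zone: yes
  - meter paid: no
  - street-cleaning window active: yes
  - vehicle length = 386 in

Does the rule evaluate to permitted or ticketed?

Atomic conditions:
  disabled placard displayed: yes → true
  snow emergency in effect: yes → true
  hour of day (0-23) ≥ 14: 15 ≥ 14 is true
  meter paid: no → false
  NOT electric vehicle: yes → false
  NOT commercial vehicle: no → true
  day ∈ {Sun, Tue, Wed}: Fri is not in the set → false
  vehicle length = 397 in: 386 == 397 is false
  resident of the zone: yes → true
  street-cleaning window active: yes → true
  hour of day (0-23) ≤ 18: 15 ≤ 18 is true
  day ∈ {Thu, Wed}: Fri is not in the set → false
  intended duration < 256 min: 437 < 256 is false
  permit type ∈ {A, B, C, none}: visitor is not in the set → false
  NOT resident of the zone: yes → false
  intended duration < 512 min: 437 < 512 is true
Combine:
[1.1.1.1] true AND true = true
[1.1.1.2] true OR false = true
[1.1.1] true AND true = true
[1.1] NOT true = false
[1.2.1] false OR true = true
[1.2.2] false OR false OR false = false
[1.2] true → false = false
[1] false OR false = false
[2.1.1] exactly-one(true, true) = false
[2.1] NOT false = true
[2.2.2] false OR false = false
[2.2] true → false = false
[2.3.1.2.1] false → true (antecedent false ⇒ implication holds) = true
[2.3.1.2] NOT true = false
[2.3.1] false AND false = false
[2.3] NOT false = true
[2] true AND false AND true = false
[root] false OR false = false
Overall: false → ticketed

Ticketed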